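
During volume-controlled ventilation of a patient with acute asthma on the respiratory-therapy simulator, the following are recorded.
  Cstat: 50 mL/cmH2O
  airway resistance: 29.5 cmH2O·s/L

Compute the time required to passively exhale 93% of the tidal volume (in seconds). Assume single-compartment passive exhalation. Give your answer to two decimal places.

3.92

τ = R × C = 29.5 × 50 mL/cmH2O = 29.5 × 0.050 L/cmH2O = 1.475 s.
Exhaled fraction f = 1 − e^(−t/τ) → t = −τ·ln(1 − f) = −1.475·ln(0.07) = 3.922 s.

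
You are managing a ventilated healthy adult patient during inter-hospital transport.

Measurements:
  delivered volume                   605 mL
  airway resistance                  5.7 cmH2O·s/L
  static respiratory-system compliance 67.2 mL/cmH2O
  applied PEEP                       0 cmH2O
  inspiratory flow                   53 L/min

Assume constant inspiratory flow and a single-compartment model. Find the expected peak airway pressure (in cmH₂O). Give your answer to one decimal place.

14.0

Flow: 53 L/min ÷ 60 = 0.8833 L/s.
Equation of motion (constant flow): PIP = Vt/C + R·V̇ + PEEP.
PIP = 605/67.2 + 5.7×0.8833 + 0 = 9.003 + 5.035 + 0 = 14.038 cmH2O.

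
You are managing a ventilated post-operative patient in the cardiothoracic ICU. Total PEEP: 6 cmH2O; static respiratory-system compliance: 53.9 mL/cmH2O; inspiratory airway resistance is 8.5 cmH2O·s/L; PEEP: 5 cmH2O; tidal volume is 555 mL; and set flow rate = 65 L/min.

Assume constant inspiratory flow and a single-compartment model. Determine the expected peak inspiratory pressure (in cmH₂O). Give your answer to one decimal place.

Flow: 65 L/min ÷ 60 = 1.0833 L/s.
Total PEEP = 6 cmH2O (set 5 + intrinsic 1); this is the baseline alveolar pressure.
Equation of motion (constant flow): PIP = Vt/C + R·V̇ + PEEP.
PIP = 555/53.9 + 8.5×1.0833 + 6 = 10.297 + 9.208 + 6 = 25.505 cmH2O.

25.5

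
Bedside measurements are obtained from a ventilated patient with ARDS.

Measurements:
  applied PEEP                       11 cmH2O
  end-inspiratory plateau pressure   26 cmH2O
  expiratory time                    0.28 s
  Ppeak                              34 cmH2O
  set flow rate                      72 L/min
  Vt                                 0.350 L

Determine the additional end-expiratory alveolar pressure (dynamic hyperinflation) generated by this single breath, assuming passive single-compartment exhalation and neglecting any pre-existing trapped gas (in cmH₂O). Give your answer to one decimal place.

Flow: 72 L/min ÷ 60 = 1.2 L/s.
R = (PIP − Pplat)/V̇ = (34 − 26) / 1.2 = 8.0/1.2 = 6.667 cmH2O·s/L.
C = Vt/(Pplat − PEEP) = 350.0 / (26 − 11) = 350.0/15.0 = 23.333 mL/cmH2O.
τ = R × C = 6.667 × 0.02333 L/cmH2O = 0.1555 s.
Fraction remaining = e^(−Te/τ) = e^(−0.28/0.1555) = 0.1652; trapped volume = 350.0 × 0.1652 = 57.82 mL.
Additional alveolar pressure from trapping ≈ V_trapped / C = 57.82 / 23.333 = 2.478 cmH2O.

2.5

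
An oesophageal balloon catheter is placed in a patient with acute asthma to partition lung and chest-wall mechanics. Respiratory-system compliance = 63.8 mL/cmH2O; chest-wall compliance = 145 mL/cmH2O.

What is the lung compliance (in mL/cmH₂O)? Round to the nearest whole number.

114

1/CL = 1/Crs − 1/Ccw.
1/CL = 1/63.8 − 1/145 = 0.008777.
CL = 113.93 mL/cmH2O.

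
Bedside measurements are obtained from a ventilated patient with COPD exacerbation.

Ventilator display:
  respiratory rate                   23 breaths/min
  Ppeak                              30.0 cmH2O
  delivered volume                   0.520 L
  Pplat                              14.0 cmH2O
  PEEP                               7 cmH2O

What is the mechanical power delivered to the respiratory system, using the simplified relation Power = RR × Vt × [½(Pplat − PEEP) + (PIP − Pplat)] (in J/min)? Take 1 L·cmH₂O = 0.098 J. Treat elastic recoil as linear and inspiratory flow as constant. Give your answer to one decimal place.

22.9

Per-breath work = Vt × [½(Pplat−PEEP) + (PIP−Pplat)] = 0.520 × [0.5×7.0 + 16.0] = 0.520 × 19.5 = 10.14 L·cmH2O.
Power = 23 × 10.14 = 233.22 L·cmH2O/min.
× 0.098 J/(L·cmH2O) → 22.856 J/min.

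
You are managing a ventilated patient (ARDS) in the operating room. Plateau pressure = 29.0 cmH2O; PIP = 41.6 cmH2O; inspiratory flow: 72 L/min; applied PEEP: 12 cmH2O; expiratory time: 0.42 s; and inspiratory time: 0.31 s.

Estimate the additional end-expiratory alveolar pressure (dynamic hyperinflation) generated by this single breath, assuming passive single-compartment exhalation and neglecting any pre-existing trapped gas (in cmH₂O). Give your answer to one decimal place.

2.7

Flow: 72 L/min ÷ 60 = 1.2 L/s.
Vt = flow × Ti = 1.2 L/s × 0.31 s × 1000 mL/L = 372.0 mL.
R = (PIP − Pplat)/V̇ = (41.6 − 29.0) / 1.2 = 12.6/1.2 = 10.5 cmH2O·s/L.
C = Vt/(Pplat − PEEP) = 372.0 / (29.0 − 12) = 372.0/17.0 = 21.882 mL/cmH2O.
τ = R × C = 10.5 × 0.02188 L/cmH2O = 0.2297 s.
Fraction remaining = e^(−Te/τ) = e^(−0.42/0.2297) = 0.1607; trapped volume = 372.0 × 0.1607 = 59.78 mL.
Additional alveolar pressure from trapping ≈ V_trapped / C = 59.78 / 21.882 = 2.732 cmH2O.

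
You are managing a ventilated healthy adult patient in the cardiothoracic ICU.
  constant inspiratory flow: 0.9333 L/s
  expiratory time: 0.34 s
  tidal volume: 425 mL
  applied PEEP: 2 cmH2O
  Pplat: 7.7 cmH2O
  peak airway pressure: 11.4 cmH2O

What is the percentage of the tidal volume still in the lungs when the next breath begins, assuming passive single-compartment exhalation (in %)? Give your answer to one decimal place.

R = (PIP − Pplat)/V̇ = (11.4 − 7.7) / 0.9333 = 3.7/0.9333 = 3.964 cmH2O·s/L.
C = Vt/(Pplat − PEEP) = 425.0 / (7.7 − 2) = 425.0/5.7 = 74.561 mL/cmH2O.
τ = R × C = 3.964 × 0.07456 L/cmH2O = 0.2956 s.
Fraction remaining at end-expiration = e^(−Te/τ) = e^(−0.34/0.2956) = 0.3166 → 31.66%.

31.7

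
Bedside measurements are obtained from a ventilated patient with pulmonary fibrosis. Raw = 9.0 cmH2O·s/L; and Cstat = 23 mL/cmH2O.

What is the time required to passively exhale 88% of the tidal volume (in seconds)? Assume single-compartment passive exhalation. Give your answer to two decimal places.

0.44

τ = R × C = 9.0 × 23 mL/cmH2O = 9.0 × 0.023 L/cmH2O = 0.207 s.
Exhaled fraction f = 1 − e^(−t/τ) → t = −τ·ln(1 − f) = −0.207·ln(0.12) = 0.4389 s.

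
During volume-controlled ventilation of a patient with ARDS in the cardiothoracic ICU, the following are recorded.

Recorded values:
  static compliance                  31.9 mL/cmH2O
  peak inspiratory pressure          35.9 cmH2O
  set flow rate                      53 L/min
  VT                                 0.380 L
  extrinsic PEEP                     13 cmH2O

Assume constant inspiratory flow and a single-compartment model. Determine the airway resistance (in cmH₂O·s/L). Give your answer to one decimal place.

12.4

Flow: 53 L/min ÷ 60 = 0.8833 L/s.
Equation of motion (constant flow): PIP = Vt/C + R·V̇ + PEEP.
R·V̇ = PIP − Vt/C − PEEP = 35.9 − 380/31.9 − 13 = 35.9 − 11.912 − 13 = 10.988 cmH2O.
R = 10.988 / 0.8833 = 12.44 cmH2O·s/L.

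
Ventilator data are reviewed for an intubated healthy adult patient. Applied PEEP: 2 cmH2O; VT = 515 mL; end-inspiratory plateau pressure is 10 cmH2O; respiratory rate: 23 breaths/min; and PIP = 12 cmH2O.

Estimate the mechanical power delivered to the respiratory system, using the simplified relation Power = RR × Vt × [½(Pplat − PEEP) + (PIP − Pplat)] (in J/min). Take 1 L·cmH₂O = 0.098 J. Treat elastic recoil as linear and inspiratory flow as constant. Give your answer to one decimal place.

Per-breath work = Vt × [½(Pplat−PEEP) + (PIP−Pplat)] = 0.515 × [0.5×8.0 + 2.0] = 0.515 × 6.0 = 3.09 L·cmH2O.
Power = 23 × 3.09 = 71.07 L·cmH2O/min.
× 0.098 J/(L·cmH2O) → 6.965 J/min.

7.0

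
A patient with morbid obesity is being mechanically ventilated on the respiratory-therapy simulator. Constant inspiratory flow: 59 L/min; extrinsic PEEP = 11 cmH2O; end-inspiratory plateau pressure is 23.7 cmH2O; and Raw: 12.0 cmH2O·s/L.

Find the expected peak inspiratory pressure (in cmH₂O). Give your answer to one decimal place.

Flow: 59 L/min ÷ 60 = 0.9833 L/s.
PIP = Pplat + Raw × flow = 23.7 + 12.0 × 0.9833 = 23.7 + 11.8 = 35.5 cmH2O.

35.5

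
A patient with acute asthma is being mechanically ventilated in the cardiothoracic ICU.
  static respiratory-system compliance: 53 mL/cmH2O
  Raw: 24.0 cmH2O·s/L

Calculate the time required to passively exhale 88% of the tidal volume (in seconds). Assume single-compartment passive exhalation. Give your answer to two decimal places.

2.70

τ = R × C = 24.0 × 53 mL/cmH2O = 24.0 × 0.053 L/cmH2O = 1.272 s.
Exhaled fraction f = 1 − e^(−t/τ) → t = −τ·ln(1 − f) = −1.272·ln(0.12) = 2.697 s.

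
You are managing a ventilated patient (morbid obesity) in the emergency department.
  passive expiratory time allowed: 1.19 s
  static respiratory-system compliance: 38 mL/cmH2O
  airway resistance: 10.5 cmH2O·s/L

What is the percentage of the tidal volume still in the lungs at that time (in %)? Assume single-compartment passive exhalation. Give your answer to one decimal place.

τ = R × C = 10.5 × 38 mL/cmH2O = 10.5 × 0.038 L/cmH2O = 0.399 s.
Passive exhalation: V(t)/V₀ = e^(−t/τ) = e^(−1.19/0.399) = 0.05067.
Fraction remaining = 0.05067 → 5.067%.

5.1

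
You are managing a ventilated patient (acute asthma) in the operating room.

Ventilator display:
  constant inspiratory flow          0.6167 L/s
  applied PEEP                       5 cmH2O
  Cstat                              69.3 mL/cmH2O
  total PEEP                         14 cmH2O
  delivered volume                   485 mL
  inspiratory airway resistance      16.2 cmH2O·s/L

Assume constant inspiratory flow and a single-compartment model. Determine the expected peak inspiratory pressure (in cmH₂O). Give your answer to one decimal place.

Total PEEP = 14 cmH2O (set 5 + intrinsic 9); this is the baseline alveolar pressure.
Equation of motion (constant flow): PIP = Vt/C + R·V̇ + PEEP.
PIP = 485/69.3 + 16.2×0.6167 + 14 = 6.999 + 9.991 + 14 = 30.99 cmH2O.

31.0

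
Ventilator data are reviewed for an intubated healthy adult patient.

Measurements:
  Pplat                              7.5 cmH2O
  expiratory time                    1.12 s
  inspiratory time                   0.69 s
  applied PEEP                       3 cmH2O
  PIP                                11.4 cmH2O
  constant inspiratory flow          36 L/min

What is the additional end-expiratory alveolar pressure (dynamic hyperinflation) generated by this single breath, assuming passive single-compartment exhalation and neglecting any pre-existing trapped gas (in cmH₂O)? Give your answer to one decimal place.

0.7

Flow: 36 L/min ÷ 60 = 0.6 L/s.
Vt = flow × Ti = 0.6 L/s × 0.69 s × 1000 mL/L = 414.0 mL.
R = (PIP − Pplat)/V̇ = (11.4 − 7.5) / 0.6 = 3.9/0.6 = 6.5 cmH2O·s/L.
C = Vt/(Pplat − PEEP) = 414.0 / (7.5 − 3) = 414.0/4.5 = 92.0 mL/cmH2O.
τ = R × C = 6.5 × 0.092 L/cmH2O = 0.598 s.
Fraction remaining = e^(−Te/τ) = e^(−1.12/0.598) = 0.1537; trapped volume = 414.0 × 0.1537 = 63.632 mL.
Additional alveolar pressure from trapping ≈ V_trapped / C = 63.632 / 92.0 = 0.6917 cmH2O.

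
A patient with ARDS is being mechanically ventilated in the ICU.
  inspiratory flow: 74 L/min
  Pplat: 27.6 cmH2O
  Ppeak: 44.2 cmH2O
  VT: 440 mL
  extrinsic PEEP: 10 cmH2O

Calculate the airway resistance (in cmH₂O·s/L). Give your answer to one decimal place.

Flow: 74 L/min ÷ 60 = 1.2333 L/s.
Raw = (PIP − Pplat) / flow = (44.2 − 27.6) / 1.2333 = 16.6 / 1.2333 = 13.46 cmH2O·s/L.

13.5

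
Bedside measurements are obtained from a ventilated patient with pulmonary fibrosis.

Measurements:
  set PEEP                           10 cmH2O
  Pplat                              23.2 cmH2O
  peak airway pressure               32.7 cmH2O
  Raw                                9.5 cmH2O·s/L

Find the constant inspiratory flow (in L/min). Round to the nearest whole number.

flow = (PIP − Pplat) / Raw = (32.7 − 23.2) / 9.5 = 1.0 L/s × 60 = 60.0 L/min.

60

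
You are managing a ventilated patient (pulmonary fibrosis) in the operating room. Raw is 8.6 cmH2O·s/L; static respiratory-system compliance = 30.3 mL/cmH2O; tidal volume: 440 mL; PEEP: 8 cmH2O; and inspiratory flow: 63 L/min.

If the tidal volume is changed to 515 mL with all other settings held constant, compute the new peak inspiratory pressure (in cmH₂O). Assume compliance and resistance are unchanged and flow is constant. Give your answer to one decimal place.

Flow: 63 L/min ÷ 60 = 1.05 L/s.
PIP = Vt/C + R·V̇ + PEEP (constant-flow equation of motion).
Only the elastic term changes: ΔPIP = ΔVt / C = (515 − 440) / 30.3 = 2.475 cmH2O.
Original PIP = 440/30.3 + 8.6×1.05 + 8 = 31.551 cmH2O; new PIP = 31.551 + (2.475) = 34.026 cmH2O.

34.0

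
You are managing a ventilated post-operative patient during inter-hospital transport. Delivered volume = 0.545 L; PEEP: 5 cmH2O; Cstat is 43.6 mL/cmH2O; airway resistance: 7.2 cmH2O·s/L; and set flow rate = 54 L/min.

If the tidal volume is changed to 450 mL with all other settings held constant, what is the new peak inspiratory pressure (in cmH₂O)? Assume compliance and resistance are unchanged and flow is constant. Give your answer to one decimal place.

21.8

Flow: 54 L/min ÷ 60 = 0.9 L/s.
PIP = Vt/C + R·V̇ + PEEP (constant-flow equation of motion).
Only the elastic term changes: ΔPIP = ΔVt / C = (450 − 545) / 43.6 = -2.179 cmH2O.
Original PIP = 545/43.6 + 7.2×0.9 + 5 = 23.98 cmH2O; new PIP = 23.98 + (-2.179) = 21.801 cmH2O.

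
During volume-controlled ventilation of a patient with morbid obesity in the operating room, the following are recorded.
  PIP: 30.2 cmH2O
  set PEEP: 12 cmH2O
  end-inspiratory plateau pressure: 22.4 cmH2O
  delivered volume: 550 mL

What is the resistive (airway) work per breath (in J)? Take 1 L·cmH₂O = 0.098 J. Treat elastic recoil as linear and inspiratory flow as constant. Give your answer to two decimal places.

0.42

With constant inspiratory flow the resistive pressure is constant at PIP − Pplat = 30.2 − 22.4 = 7.8 cmH2O, so resistive work = 7.8 × 0.550 = 4.29 L·cmH2O.
× 0.098 J/(L·cmH2O) → 0.4204 J.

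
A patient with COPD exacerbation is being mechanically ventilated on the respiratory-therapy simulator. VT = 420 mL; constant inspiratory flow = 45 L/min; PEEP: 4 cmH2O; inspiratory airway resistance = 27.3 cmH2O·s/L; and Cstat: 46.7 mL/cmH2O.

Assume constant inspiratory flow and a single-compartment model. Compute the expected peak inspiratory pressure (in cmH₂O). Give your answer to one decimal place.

Flow: 45 L/min ÷ 60 = 0.75 L/s.
Equation of motion (constant flow): PIP = Vt/C + R·V̇ + PEEP.
PIP = 420/46.7 + 27.3×0.75 + 4 = 8.994 + 20.475 + 4 = 33.469 cmH2O.

33.5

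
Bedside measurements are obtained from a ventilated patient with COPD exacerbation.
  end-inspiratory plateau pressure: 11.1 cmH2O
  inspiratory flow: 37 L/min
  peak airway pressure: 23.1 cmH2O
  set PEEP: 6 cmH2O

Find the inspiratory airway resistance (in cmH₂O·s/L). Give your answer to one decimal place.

19.5

Flow: 37 L/min ÷ 60 = 0.6167 L/s.
Raw = (PIP − Pplat) / flow = (23.1 − 11.1) / 0.6167 = 12.0 / 0.6167 = 19.458 cmH2O·s/L.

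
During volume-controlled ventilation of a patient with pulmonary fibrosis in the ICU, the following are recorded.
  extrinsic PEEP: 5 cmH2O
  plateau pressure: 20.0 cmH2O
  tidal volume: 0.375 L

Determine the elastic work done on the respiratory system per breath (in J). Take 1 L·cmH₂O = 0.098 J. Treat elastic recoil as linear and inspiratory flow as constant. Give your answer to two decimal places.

0.28

Elastic work ≈ ½ × (Pplat − PEEP) × Vt = 0.5 × (20.0 − 5) × 0.375 L = 0.5 × 15.0 × 0.375 = 2.813 L·cmH2O.
× 0.098 J/(L·cmH2O) → 0.2757 J.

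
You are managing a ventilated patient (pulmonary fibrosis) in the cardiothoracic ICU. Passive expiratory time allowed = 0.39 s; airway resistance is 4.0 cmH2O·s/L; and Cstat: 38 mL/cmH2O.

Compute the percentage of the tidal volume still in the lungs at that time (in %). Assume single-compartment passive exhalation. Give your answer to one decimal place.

τ = R × C = 4.0 × 38 mL/cmH2O = 4.0 × 0.038 L/cmH2O = 0.152 s.
Passive exhalation: V(t)/V₀ = e^(−t/τ) = e^(−0.39/0.152) = 0.07686.
Fraction remaining = 0.07686 → 7.686%.

7.7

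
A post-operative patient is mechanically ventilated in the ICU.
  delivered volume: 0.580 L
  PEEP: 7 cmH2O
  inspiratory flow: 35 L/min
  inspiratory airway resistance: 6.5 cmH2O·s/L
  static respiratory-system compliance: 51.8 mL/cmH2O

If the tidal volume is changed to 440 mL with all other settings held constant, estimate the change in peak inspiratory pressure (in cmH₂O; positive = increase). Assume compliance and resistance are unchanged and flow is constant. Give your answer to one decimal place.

PIP = Vt/C + R·V̇ + PEEP (constant-flow equation of motion).
Only the elastic term changes: ΔPIP = ΔVt / C = (440 − 580) / 51.8 = -2.703 cmH2O.

-2.7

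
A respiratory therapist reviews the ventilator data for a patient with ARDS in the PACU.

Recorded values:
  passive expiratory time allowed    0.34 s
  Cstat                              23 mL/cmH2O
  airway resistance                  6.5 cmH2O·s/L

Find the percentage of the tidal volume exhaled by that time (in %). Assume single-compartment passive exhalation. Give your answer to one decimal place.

τ = R × C = 6.5 × 23 mL/cmH2O = 6.5 × 0.023 L/cmH2O = 0.1495 s.
Passive exhalation: V(t)/V₀ = e^(−t/τ) = e^(−0.34/0.1495) = 0.1029.
Fraction exhaled = 1 − 0.1029 = 0.8971 → 89.71%.

89.7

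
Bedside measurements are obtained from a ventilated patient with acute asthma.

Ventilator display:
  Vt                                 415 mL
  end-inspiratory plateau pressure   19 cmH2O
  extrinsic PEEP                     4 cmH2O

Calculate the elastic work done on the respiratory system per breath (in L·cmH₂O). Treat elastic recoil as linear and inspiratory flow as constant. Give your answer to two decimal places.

Elastic work ≈ ½ × (Pplat − PEEP) × Vt = 0.5 × (19 − 4) × 0.415 L = 0.5 × 15.0 × 0.415 = 3.113 L·cmH2O.

3.11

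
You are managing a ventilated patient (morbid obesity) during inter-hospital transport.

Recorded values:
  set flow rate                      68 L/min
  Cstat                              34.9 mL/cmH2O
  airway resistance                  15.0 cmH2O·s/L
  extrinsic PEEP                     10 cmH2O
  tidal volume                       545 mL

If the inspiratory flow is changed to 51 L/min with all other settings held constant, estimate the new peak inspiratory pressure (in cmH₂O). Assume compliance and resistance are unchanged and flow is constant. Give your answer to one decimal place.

Flow: 68 L/min ÷ 60 = 1.1333 L/s.
New flow: 51 L/min ÷ 60 = 0.85 L/s.
PIP = Vt/C + R·V̇ + PEEP (constant-flow equation of motion).
Only the resistive term changes: ΔPIP = R × ΔV̇ = 15.0 × (0.85 − 1.1333) = 15.0 × -0.2833 = -4.25 cmH2O.
Original PIP = 545/34.9 + 15.0×1.1333 + 10 = 42.616 cmH2O; new PIP = 42.616 + (-4.25) = 38.366 cmH2O.

38.4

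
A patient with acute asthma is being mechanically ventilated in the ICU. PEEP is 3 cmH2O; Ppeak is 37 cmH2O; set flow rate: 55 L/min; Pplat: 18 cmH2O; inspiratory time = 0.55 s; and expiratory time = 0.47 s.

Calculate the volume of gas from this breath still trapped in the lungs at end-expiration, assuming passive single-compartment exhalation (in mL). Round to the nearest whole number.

Flow: 55 L/min ÷ 60 = 0.9167 L/s.
Vt = flow × Ti = 0.9167 L/s × 0.55 s × 1000 mL/L = 504.19 mL.
R = (PIP − Pplat)/V̇ = (37 − 18) / 0.9167 = 19.0/0.9167 = 20.727 cmH2O·s/L.
C = Vt/(Pplat − PEEP) = 504.19 / (18 − 3) = 504.19/15.0 = 33.613 mL/cmH2O.
τ = R × C = 20.727 × 0.03361 L/cmH2O = 0.6966 s.
Fraction remaining = e^(−Te/τ) = e^(−0.47/0.6966) = 0.5093.
Trapped volume = 504.19 × 0.5093 = 256.78 mL.

257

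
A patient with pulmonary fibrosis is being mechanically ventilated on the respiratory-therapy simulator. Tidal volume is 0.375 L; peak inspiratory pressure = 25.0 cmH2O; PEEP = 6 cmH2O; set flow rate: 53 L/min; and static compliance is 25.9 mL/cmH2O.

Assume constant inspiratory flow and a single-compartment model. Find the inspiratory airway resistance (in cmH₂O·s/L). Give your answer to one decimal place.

Flow: 53 L/min ÷ 60 = 0.8833 L/s.
Equation of motion (constant flow): PIP = Vt/C + R·V̇ + PEEP.
R·V̇ = PIP − Vt/C − PEEP = 25.0 − 375/25.9 − 6 = 25.0 − 14.479 − 6 = 4.521 cmH2O.
R = 4.521 / 0.8833 = 5.118 cmH2O·s/L.

5.1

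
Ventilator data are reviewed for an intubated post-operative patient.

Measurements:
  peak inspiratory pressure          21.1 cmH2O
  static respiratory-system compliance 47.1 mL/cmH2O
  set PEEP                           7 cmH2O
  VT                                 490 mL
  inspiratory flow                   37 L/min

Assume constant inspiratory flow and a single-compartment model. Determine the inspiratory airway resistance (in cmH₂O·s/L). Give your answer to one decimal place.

6.0

Flow: 37 L/min ÷ 60 = 0.6167 L/s.
Equation of motion (constant flow): PIP = Vt/C + R·V̇ + PEEP.
R·V̇ = PIP − Vt/C − PEEP = 21.1 − 490/47.1 − 7 = 21.1 − 10.403 − 7 = 3.697 cmH2O.
R = 3.697 / 0.6167 = 5.995 cmH2O·s/L.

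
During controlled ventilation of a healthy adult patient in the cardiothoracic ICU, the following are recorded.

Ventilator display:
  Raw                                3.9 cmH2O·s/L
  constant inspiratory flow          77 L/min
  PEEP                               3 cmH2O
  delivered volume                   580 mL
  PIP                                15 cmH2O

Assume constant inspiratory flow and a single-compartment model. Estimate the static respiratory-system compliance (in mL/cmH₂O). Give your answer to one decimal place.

Flow: 77 L/min ÷ 60 = 1.2833 L/s.
Equation of motion (constant flow): PIP = Vt/C + R·V̇ + PEEP.
Vt/C = PIP − R·V̇ − PEEP = 15 − 3.9×1.2833 − 3 = 15 − 5.005 − 3 = 6.995 cmH2O.
C = Vt / 6.995 = 580 / 6.995 = 82.916 mL/cmH2O.

82.9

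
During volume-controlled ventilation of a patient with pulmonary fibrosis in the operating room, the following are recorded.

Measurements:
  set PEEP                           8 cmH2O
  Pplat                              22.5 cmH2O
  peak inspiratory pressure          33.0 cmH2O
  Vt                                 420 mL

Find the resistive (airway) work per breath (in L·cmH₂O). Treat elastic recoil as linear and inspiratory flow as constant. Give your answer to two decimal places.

With constant inspiratory flow the resistive pressure is constant at PIP − Pplat = 33.0 − 22.5 = 10.5 cmH2O, so resistive work = 10.5 × 0.420 = 4.41 L·cmH2O.

4.41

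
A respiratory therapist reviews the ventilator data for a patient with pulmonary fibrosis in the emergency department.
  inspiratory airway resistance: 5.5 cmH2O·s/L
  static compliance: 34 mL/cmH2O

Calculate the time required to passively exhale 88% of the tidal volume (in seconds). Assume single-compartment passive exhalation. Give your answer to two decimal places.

0.40

τ = R × C = 5.5 × 34 mL/cmH2O = 5.5 × 0.034 L/cmH2O = 0.187 s.
Exhaled fraction f = 1 − e^(−t/τ) → t = −τ·ln(1 − f) = −0.187·ln(0.12) = 0.3965 s.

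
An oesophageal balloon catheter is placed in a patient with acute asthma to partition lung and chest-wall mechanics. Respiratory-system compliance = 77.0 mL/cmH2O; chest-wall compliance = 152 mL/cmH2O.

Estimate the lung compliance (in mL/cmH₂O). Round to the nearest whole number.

156

1/CL = 1/Crs − 1/Ccw.
1/CL = 1/77.0 − 1/152 = 0.006408.
CL = 156.05 mL/cmH2O.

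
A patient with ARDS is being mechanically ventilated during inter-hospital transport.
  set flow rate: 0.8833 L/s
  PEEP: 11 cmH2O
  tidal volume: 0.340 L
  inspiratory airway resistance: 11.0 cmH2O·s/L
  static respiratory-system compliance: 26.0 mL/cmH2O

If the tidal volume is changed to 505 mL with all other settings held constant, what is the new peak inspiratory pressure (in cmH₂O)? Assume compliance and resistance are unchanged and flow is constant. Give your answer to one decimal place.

40.1

PIP = Vt/C + R·V̇ + PEEP (constant-flow equation of motion).
Only the elastic term changes: ΔPIP = ΔVt / C = (505 − 340) / 26.0 = 6.346 cmH2O.
Original PIP = 340/26.0 + 11.0×0.8833 + 11 = 33.793 cmH2O; new PIP = 33.793 + (6.346) = 40.139 cmH2O.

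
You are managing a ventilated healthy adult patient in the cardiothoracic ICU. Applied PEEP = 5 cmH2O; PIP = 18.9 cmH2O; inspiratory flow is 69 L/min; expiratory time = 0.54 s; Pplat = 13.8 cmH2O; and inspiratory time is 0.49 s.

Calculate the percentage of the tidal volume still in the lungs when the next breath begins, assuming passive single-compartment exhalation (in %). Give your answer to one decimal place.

Flow: 69 L/min ÷ 60 = 1.15 L/s.
Vt = flow × Ti = 1.15 L/s × 0.49 s × 1000 mL/L = 563.5 mL.
R = (PIP − Pplat)/V̇ = (18.9 − 13.8) / 1.15 = 5.1/1.15 = 4.435 cmH2O·s/L.
C = Vt/(Pplat − PEEP) = 563.5 / (13.8 − 5) = 563.5/8.8 = 64.034 mL/cmH2O.
τ = R × C = 4.435 × 0.06403 L/cmH2O = 0.284 s.
Fraction remaining at end-expiration = e^(−Te/τ) = e^(−0.54/0.284) = 0.1494 → 14.94%.

14.9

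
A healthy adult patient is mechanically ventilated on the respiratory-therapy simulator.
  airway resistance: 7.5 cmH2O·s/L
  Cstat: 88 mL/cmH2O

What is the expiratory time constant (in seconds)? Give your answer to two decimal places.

0.66

τ = R × C = 7.5 × 88 mL/cmH2O = 7.5 × 0.088 L/cmH2O = 0.66 s.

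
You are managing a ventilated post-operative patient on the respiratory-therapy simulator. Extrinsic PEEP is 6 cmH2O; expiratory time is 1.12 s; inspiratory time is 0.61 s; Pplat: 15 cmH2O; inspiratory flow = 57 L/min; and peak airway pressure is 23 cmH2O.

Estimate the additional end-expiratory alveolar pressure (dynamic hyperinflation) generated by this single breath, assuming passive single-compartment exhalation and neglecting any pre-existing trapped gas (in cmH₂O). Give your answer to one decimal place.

1.1

Flow: 57 L/min ÷ 60 = 0.95 L/s.
Vt = flow × Ti = 0.95 L/s × 0.61 s × 1000 mL/L = 579.5 mL.
R = (PIP − Pplat)/V̇ = (23 − 15) / 0.95 = 8.0/0.95 = 8.421 cmH2O·s/L.
C = Vt/(Pplat − PEEP) = 579.5 / (15 − 6) = 579.5/9.0 = 64.389 mL/cmH2O.
τ = R × C = 8.421 × 0.06439 L/cmH2O = 0.5422 s.
Fraction remaining = e^(−Te/τ) = e^(−1.12/0.5422) = 0.1267; trapped volume = 579.5 × 0.1267 = 73.423 mL.
Additional alveolar pressure from trapping ≈ V_trapped / C = 73.423 / 64.389 = 1.14 cmH2O.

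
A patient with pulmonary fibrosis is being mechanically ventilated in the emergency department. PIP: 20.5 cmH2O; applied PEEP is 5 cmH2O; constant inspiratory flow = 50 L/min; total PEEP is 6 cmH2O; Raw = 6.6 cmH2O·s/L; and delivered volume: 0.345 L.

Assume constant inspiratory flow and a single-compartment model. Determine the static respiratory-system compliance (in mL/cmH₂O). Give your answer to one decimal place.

Flow: 50 L/min ÷ 60 = 0.8333 L/s.
Total PEEP = 6 cmH2O (set 5 + intrinsic 1); this is the baseline alveolar pressure.
Equation of motion (constant flow): PIP = Vt/C + R·V̇ + PEEP.
Vt/C = PIP − R·V̇ − PEEP = 20.5 − 6.6×0.8333 − 6 = 20.5 − 5.5 − 6 = 9.0 cmH2O.
C = Vt / 9.0 = 345 / 9.0 = 38.333 mL/cmH2O.

38.3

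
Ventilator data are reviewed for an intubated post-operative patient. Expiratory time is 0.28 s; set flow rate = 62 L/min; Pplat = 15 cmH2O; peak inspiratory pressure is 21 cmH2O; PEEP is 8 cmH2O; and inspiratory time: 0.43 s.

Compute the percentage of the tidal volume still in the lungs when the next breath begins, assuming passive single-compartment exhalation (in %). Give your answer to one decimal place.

Flow: 62 L/min ÷ 60 = 1.0333 L/s.
Vt = flow × Ti = 1.0333 L/s × 0.43 s × 1000 mL/L = 444.32 mL.
R = (PIP − Pplat)/V̇ = (21 − 15) / 1.0333 = 6.0/1.0333 = 5.807 cmH2O·s/L.
C = Vt/(Pplat − PEEP) = 444.32 / (15 − 8) = 444.32/7.0 = 63.474 mL/cmH2O.
τ = R × C = 5.807 × 0.06347 L/cmH2O = 0.3686 s.
Fraction remaining at end-expiration = e^(−Te/τ) = e^(−0.28/0.3686) = 0.4678 → 46.78%.

46.8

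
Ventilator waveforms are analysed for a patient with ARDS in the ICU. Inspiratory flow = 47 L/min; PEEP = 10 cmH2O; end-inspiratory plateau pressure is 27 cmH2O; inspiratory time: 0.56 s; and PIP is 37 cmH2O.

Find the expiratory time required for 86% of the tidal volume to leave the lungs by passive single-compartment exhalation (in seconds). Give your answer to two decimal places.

0.65

Flow: 47 L/min ÷ 60 = 0.7833 L/s.
Vt = flow × Ti = 0.7833 L/s × 0.56 s × 1000 mL/L = 438.65 mL.
R = (PIP − Pplat)/V̇ = (37 − 27) / 0.7833 = 10.0/0.7833 = 12.767 cmH2O·s/L.
C = Vt/(Pplat − PEEP) = 438.65 / (27 − 10) = 438.65/17.0 = 25.803 mL/cmH2O.
τ = R × C = 12.767 × 0.0258 L/cmH2O = 0.3294 s.
t = −τ·ln(1 − 0.86) = −0.3294·ln(0.14) = 0.6476 s.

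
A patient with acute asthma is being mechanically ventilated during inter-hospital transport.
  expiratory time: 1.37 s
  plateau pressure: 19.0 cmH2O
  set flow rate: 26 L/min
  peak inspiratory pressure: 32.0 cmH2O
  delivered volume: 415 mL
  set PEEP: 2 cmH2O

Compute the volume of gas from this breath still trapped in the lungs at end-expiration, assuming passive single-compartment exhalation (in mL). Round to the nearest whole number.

64

Flow: 26 L/min ÷ 60 = 0.4333 L/s.
R = (PIP − Pplat)/V̇ = (32.0 − 19.0) / 0.4333 = 13.0/0.4333 = 30.002 cmH2O·s/L.
C = Vt/(Pplat − PEEP) = 415.0 / (19.0 − 2) = 415.0/17.0 = 24.412 mL/cmH2O.
τ = R × C = 30.002 × 0.02441 L/cmH2O = 0.7323 s.
Fraction remaining = e^(−Te/τ) = e^(−1.37/0.7323) = 0.154.
Trapped volume = 415.0 × 0.154 = 63.91 mL.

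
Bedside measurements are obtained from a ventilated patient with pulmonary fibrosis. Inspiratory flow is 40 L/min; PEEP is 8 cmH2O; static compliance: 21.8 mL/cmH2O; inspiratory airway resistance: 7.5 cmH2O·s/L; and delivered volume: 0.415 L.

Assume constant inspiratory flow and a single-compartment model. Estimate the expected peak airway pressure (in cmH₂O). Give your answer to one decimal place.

Flow: 40 L/min ÷ 60 = 0.6667 L/s.
Equation of motion (constant flow): PIP = Vt/C + R·V̇ + PEEP.
PIP = 415/21.8 + 7.5×0.6667 + 8 = 19.037 + 5.0 + 8 = 32.037 cmH2O.

32.0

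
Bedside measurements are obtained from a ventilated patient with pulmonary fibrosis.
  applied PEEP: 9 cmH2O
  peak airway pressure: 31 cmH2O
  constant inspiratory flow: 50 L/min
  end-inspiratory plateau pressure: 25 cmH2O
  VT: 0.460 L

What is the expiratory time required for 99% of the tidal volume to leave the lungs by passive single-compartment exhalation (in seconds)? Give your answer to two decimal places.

0.95

Flow: 50 L/min ÷ 60 = 0.8333 L/s.
R = (PIP − Pplat)/V̇ = (31 − 25) / 0.8333 = 6.0/0.8333 = 7.2 cmH2O·s/L.
C = Vt/(Pplat − PEEP) = 460.0 / (25 − 9) = 460.0/16.0 = 28.75 mL/cmH2O.
τ = R × C = 7.2 × 0.02875 L/cmH2O = 0.207 s.
t = −τ·ln(1 − 0.99) = −0.207·ln(0.01) = 0.9533 s.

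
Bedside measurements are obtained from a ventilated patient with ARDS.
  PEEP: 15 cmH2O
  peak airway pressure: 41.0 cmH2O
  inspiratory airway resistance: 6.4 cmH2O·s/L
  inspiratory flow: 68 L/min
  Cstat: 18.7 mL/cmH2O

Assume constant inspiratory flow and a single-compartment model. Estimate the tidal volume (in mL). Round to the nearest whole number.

Flow: 68 L/min ÷ 60 = 1.1333 L/s.
Equation of motion (constant flow): PIP = Vt/C + R·V̇ + PEEP.
Vt/C = PIP − R·V̇ − PEEP = 41.0 − 7.253 − 15 = 18.747 cmH2O.
Vt = C × 18.747 = 18.7 × 18.747 = 350.57 mL.

351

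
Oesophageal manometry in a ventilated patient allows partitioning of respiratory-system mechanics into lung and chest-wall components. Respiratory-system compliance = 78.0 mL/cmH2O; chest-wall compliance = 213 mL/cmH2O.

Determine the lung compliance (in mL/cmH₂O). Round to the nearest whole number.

1/CL = 1/Crs − 1/Ccw.
1/CL = 1/78.0 − 1/213 = 0.008126.
CL = 123.06 mL/cmH2O.

123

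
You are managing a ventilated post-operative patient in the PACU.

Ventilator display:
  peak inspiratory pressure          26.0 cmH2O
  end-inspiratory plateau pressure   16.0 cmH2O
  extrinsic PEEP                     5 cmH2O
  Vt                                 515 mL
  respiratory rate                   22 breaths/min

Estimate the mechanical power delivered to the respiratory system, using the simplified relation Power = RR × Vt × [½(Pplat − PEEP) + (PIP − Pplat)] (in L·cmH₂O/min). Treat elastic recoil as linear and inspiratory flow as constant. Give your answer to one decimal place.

175.6

Per-breath work = Vt × [½(Pplat−PEEP) + (PIP−Pplat)] = 0.515 × [0.5×11.0 + 10.0] = 0.515 × 15.5 = 7.983 L·cmH2O.
Power = 22 × 7.983 = 175.63 L·cmH2O/min.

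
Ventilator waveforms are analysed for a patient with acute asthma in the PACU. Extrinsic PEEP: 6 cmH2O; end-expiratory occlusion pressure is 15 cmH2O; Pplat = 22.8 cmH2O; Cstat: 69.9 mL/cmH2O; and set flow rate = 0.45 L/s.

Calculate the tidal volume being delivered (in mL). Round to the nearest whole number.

545

End-expiratory occlusion gives total PEEP = 15 cmH2O (intrinsic PEEP = 15 − 6 = 9). Use total PEEP for the elastic gradient.
Vt = Cstat × (Pplat − PEEPtotal) = 69.9 × (22.8 − 15) = 69.9 × 7.8 = 545.22 mL.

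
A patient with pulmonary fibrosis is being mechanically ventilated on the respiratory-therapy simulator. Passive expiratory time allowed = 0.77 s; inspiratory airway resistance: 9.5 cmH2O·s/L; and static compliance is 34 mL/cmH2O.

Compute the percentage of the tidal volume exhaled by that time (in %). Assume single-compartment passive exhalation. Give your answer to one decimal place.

τ = R × C = 9.5 × 34 mL/cmH2O = 9.5 × 0.034 L/cmH2O = 0.323 s.
Passive exhalation: V(t)/V₀ = e^(−t/τ) = e^(−0.77/0.323) = 0.09219.
Fraction exhaled = 1 − 0.09219 = 0.9078 → 90.78%.

90.8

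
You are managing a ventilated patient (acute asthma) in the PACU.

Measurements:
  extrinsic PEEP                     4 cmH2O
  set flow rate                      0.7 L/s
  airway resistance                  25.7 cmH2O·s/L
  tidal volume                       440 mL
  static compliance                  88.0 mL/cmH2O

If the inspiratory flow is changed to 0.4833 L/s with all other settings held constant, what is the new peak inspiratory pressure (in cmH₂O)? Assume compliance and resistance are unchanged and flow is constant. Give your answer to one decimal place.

21.4

PIP = Vt/C + R·V̇ + PEEP (constant-flow equation of motion).
Only the resistive term changes: ΔPIP = R × ΔV̇ = 25.7 × (0.4833 − 0.7) = 25.7 × -0.2167 = -5.569 cmH2O.
Original PIP = 440/88.0 + 25.7×0.7 + 4 = 26.99 cmH2O; new PIP = 26.99 + (-5.569) = 21.421 cmH2O.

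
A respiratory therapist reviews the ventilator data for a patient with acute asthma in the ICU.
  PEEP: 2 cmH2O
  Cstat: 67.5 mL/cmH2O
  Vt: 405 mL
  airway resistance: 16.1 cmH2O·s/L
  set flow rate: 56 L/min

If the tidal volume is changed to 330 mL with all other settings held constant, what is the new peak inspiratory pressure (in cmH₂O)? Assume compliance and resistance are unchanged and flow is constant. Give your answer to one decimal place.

Flow: 56 L/min ÷ 60 = 0.9333 L/s.
PIP = Vt/C + R·V̇ + PEEP (constant-flow equation of motion).
Only the elastic term changes: ΔPIP = ΔVt / C = (330 − 405) / 67.5 = -1.111 cmH2O.
Original PIP = 405/67.5 + 16.1×0.9333 + 2 = 23.026 cmH2O; new PIP = 23.026 + (-1.111) = 21.915 cmH2O.

21.9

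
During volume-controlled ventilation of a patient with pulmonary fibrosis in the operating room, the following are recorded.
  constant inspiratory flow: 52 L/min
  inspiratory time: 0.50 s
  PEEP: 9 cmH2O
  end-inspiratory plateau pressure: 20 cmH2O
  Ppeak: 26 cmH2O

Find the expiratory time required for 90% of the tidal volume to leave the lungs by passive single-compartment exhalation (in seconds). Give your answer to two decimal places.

0.63

Flow: 52 L/min ÷ 60 = 0.8667 L/s.
Vt = flow × Ti = 0.8667 L/s × 0.50 s × 1000 mL/L = 433.35 mL.
R = (PIP − Pplat)/V̇ = (26 − 20) / 0.8667 = 6.0/0.8667 = 6.923 cmH2O·s/L.
C = Vt/(Pplat − PEEP) = 433.35 / (20 − 9) = 433.35/11.0 = 39.395 mL/cmH2O.
τ = R × C = 6.923 × 0.0394 L/cmH2O = 0.2728 s.
t = −τ·ln(1 − 0.90) = −0.2728·ln(0.1) = 0.6281 s.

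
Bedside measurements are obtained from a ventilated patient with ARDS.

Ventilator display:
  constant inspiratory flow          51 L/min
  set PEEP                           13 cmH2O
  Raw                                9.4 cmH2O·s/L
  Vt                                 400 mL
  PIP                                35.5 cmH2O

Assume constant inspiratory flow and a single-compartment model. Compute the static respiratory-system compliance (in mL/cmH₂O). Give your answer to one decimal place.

27.6

Flow: 51 L/min ÷ 60 = 0.85 L/s.
Equation of motion (constant flow): PIP = Vt/C + R·V̇ + PEEP.
Vt/C = PIP − R·V̇ − PEEP = 35.5 − 9.4×0.85 − 13 = 35.5 − 7.99 − 13 = 14.51 cmH2O.
C = Vt / 14.51 = 400 / 14.51 = 27.567 mL/cmH2O.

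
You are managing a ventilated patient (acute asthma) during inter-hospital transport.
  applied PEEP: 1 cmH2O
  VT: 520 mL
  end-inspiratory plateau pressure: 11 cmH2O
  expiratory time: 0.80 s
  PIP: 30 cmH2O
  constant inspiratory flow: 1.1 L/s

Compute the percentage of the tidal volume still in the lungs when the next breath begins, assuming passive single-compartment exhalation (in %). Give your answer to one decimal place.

41.0

R = (PIP − Pplat)/V̇ = (30 − 11) / 1.1 = 19.0/1.1 = 17.273 cmH2O·s/L.
C = Vt/(Pplat − PEEP) = 520.0 / (11 − 1) = 520.0/10.0 = 52.0 mL/cmH2O.
τ = R × C = 17.273 × 0.052 L/cmH2O = 0.8982 s.
Fraction remaining at end-expiration = e^(−Te/τ) = e^(−0.80/0.8982) = 0.4104 → 41.04%.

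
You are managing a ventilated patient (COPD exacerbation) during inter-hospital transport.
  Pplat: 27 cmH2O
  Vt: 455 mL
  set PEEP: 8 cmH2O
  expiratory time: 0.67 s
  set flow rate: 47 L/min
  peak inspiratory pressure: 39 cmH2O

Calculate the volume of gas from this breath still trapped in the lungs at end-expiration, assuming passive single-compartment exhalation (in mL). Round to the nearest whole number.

Flow: 47 L/min ÷ 60 = 0.7833 L/s.
R = (PIP − Pplat)/V̇ = (39 − 27) / 0.7833 = 12.0/0.7833 = 15.32 cmH2O·s/L.
C = Vt/(Pplat − PEEP) = 455.0 / (27 − 8) = 455.0/19.0 = 23.947 mL/cmH2O.
τ = R × C = 15.32 × 0.02395 L/cmH2O = 0.3669 s.
Fraction remaining = e^(−Te/τ) = e^(−0.67/0.3669) = 0.161.
Trapped volume = 455.0 × 0.161 = 73.255 mL.

73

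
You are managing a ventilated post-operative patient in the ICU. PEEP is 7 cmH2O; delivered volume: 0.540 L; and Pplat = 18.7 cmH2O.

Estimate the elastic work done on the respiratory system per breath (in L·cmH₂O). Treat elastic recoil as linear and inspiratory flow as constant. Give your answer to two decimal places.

3.16

Elastic work ≈ ½ × (Pplat − PEEP) × Vt = 0.5 × (18.7 − 7) × 0.540 L = 0.5 × 11.7 × 0.540 = 3.159 L·cmH2O.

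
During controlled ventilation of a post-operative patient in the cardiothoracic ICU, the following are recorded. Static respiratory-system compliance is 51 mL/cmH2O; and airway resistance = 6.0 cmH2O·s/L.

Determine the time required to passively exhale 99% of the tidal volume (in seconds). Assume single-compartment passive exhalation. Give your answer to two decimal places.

1.41

τ = R × C = 6.0 × 51 mL/cmH2O = 6.0 × 0.051 L/cmH2O = 0.306 s.
Exhaled fraction f = 1 − e^(−t/τ) → t = −τ·ln(1 − f) = −0.306·ln(0.01) = 1.409 s.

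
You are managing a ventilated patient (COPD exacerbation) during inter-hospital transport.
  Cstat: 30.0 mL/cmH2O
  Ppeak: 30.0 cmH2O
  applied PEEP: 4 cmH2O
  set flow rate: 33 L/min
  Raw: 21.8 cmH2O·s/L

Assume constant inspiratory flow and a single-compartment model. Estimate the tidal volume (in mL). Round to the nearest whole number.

Flow: 33 L/min ÷ 60 = 0.55 L/s.
Equation of motion (constant flow): PIP = Vt/C + R·V̇ + PEEP.
Vt/C = PIP − R·V̇ − PEEP = 30.0 − 11.99 − 4 = 14.01 cmH2O.
Vt = C × 14.01 = 30.0 × 14.01 = 420.3 mL.

420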